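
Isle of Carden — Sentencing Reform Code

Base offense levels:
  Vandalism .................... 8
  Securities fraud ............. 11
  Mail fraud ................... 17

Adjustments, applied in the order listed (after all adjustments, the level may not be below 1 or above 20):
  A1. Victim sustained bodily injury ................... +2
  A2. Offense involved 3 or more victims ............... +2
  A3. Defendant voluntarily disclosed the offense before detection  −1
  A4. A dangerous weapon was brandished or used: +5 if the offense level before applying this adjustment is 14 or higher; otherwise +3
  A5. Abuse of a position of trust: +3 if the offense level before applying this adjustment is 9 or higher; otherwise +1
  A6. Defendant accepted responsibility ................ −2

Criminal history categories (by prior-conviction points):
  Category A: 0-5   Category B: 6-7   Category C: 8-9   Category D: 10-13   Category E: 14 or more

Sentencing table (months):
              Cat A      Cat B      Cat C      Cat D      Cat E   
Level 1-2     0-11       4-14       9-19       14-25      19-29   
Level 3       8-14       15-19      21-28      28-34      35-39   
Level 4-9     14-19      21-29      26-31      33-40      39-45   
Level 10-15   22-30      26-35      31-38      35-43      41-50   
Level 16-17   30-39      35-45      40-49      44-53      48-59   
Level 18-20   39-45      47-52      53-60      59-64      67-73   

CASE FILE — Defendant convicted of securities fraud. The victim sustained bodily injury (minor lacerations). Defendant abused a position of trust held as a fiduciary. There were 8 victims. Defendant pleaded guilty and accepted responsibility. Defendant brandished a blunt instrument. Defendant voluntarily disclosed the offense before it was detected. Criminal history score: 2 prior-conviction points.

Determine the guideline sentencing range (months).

Base offense level for securities fraud: 11.
A1 applies: 11 + 2 = 13.
A2 applies: 13 + 2 = 15.
A3 applies: 15 − 1 = 14.
A4 applies (level before this adjustment is 14 ≥ 14, so +5): 14 + 5 = 19.
A5 applies (level before this adjustment is 19 ≥ 9, so +3): 19 + 3 = 22.
A6 applies: 22 − 2 = 20.
Final offense level: 20.
Criminal history: 2 prior points → Category A (0-5).
Level 20 falls in the 18-20 band.
Grid: Level 18-20 × Category A = 39-45 months.

39-45 months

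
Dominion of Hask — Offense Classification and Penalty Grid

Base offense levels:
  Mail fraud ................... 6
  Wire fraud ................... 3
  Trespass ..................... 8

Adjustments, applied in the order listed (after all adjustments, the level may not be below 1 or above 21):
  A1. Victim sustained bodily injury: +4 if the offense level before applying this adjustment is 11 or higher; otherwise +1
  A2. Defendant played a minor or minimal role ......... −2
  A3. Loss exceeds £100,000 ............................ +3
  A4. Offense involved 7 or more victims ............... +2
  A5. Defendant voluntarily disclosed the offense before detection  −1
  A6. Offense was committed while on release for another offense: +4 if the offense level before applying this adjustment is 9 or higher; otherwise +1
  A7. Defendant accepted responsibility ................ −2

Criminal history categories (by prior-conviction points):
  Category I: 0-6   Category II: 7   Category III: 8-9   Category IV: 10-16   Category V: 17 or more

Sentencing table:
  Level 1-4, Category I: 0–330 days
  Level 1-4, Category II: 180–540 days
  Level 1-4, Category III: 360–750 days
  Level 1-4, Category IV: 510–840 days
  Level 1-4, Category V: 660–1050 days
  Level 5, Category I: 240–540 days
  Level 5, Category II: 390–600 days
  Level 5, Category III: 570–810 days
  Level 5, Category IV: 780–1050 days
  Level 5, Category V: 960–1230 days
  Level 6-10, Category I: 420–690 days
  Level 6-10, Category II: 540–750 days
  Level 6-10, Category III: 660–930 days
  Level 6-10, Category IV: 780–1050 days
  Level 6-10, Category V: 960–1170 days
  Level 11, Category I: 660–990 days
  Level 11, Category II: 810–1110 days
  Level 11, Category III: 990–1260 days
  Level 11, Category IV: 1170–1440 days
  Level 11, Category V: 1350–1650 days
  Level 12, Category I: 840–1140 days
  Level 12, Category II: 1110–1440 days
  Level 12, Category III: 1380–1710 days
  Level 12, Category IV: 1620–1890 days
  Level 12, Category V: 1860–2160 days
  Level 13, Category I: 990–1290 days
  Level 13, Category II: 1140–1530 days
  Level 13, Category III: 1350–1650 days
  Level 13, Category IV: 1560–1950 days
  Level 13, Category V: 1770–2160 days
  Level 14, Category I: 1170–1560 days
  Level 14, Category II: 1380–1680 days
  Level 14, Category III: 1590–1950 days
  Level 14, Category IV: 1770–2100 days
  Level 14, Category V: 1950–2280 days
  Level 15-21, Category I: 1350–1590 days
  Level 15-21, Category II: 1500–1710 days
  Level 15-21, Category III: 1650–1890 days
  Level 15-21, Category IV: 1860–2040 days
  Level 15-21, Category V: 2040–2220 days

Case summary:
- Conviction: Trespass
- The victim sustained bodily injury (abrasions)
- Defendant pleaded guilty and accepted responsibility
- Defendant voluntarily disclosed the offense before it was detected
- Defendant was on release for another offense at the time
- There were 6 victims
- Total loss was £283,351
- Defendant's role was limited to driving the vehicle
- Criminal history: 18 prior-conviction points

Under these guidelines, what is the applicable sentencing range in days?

1350-1650 days

Base offense level for trespass: 8.
A1 applies (level before this adjustment is 8 < 11, so +1): 8 + 1 = 9.
A2 applies: 9 − 2 = 7.
A3 applies: 7 + 3 = 10.
A4 does not apply.
A5 applies: 10 − 1 = 9.
A6 applies (level before this adjustment is 9 ≥ 9, so +4): 9 + 4 = 13.
A7 applies: 13 − 2 = 11.
Final offense level: 11.
Criminal history: 18 prior points → Category V (17+).
Level 11 falls in the 11 band.
Grid: Level 11 × Category V = 1350-1650 days.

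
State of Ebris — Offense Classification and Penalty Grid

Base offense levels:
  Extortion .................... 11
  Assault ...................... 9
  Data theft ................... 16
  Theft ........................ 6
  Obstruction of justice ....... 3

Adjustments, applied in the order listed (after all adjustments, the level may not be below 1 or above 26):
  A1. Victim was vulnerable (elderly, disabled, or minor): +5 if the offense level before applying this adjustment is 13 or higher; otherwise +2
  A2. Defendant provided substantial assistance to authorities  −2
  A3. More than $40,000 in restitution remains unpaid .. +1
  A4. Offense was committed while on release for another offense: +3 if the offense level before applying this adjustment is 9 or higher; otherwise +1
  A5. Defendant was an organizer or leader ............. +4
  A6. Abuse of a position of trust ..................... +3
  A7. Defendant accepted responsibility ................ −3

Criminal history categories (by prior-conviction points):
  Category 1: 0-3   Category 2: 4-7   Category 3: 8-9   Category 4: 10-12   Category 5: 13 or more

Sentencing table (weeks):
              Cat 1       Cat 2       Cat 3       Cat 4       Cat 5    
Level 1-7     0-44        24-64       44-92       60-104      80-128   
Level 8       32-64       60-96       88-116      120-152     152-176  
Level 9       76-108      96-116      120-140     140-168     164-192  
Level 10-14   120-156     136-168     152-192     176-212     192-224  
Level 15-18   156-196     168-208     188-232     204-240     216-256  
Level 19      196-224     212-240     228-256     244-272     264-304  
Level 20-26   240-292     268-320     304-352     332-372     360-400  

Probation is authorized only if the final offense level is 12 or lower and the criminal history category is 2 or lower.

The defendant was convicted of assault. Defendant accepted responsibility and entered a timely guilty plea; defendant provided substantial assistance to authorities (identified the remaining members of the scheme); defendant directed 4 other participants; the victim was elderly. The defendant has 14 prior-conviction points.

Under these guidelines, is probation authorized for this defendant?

No

Base offense level for assault: 9.
A1 applies (level before this adjustment is 9 < 13, so +2): 9 + 2 = 11.
A2 applies: 11 − 2 = 9.
A4 does not apply.
A5 applies: 9 + 4 = 13.
A6 does not apply.
A7 applies: 13 − 3 = 10.
Final offense level: 10.
Criminal history: 14 prior points → Category 5 (13+).
Level 10 falls in the 10-14 band.
Grid: Level 10-14 × Category 5 = 192-224 weeks.
Probation check: level 10 ≤ 12 and category 5 > 2 → not eligible.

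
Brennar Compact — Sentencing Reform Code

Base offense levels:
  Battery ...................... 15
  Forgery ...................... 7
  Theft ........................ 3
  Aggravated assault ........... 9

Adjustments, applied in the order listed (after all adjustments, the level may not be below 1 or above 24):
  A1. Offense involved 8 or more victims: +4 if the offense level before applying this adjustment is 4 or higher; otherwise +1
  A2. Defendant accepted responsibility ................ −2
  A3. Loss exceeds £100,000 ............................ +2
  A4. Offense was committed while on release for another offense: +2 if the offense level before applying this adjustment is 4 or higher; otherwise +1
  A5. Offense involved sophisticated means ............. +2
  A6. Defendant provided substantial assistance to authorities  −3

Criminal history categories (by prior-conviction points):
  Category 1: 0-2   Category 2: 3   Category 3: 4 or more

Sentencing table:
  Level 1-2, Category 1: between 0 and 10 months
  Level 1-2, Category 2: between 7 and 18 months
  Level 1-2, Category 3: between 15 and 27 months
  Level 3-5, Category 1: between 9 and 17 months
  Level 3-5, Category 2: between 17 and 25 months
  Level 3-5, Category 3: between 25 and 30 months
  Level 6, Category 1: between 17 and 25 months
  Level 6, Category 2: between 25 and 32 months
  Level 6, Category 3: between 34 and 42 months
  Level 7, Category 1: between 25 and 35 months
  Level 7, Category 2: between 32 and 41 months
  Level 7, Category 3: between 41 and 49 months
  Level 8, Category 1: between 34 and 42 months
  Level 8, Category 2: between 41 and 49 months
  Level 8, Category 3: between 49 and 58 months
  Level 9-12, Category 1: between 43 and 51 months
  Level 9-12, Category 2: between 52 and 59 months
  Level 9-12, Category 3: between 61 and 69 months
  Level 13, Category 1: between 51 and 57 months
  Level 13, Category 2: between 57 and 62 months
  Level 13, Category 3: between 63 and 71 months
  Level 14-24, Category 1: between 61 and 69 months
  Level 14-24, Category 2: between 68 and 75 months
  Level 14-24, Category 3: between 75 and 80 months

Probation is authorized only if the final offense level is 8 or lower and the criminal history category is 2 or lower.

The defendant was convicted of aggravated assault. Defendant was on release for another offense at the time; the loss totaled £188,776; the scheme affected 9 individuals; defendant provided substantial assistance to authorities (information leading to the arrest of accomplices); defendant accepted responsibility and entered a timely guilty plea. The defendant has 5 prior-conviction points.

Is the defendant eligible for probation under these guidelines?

No

Base offense level for aggravated assault: 9.
A1 applies (level before this adjustment is 9 ≥ 4, so +4): 9 + 4 = 13.
A2 applies: 13 − 2 = 11.
A3 applies: 11 + 2 = 13.
A4 applies (level before this adjustment is 13 ≥ 4, so +2): 13 + 2 = 15.
A6 applies: 15 − 3 = 12.
Final offense level: 12.
Criminal history: 5 prior points → Category 3 (4+).
Level 12 falls in the 9-12 band.
Grid: Level 9-12 × Category 3 = 61-69 months.
Probation check: level 12 > 8 and category 3 > 2 → not eligible.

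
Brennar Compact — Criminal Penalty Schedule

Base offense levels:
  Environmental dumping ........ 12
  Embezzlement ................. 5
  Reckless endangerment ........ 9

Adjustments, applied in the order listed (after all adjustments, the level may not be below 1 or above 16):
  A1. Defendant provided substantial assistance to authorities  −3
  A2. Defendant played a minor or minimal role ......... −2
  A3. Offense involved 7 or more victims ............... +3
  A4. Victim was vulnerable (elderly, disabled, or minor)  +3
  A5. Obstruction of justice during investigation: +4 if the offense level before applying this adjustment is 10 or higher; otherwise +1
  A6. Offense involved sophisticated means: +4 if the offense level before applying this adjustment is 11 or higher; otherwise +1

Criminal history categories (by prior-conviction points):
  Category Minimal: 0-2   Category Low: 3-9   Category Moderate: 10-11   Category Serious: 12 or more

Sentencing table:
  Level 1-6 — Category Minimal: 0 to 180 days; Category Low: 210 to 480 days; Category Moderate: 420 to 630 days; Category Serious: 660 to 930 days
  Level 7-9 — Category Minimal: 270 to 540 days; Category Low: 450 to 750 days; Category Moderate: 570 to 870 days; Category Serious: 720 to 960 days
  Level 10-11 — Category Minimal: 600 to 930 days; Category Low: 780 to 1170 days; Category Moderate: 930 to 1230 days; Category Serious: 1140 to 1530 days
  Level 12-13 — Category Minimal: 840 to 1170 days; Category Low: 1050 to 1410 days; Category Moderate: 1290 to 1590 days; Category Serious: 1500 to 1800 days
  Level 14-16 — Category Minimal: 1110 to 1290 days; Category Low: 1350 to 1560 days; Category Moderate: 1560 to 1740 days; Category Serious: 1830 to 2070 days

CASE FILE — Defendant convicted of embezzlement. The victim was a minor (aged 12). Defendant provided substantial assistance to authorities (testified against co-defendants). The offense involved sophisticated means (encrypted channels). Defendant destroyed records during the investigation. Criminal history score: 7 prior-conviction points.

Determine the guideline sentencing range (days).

Base offense level for embezzlement: 5.
A1 applies: 5 − 3 = 2.
A2 does not apply.
A4 applies: 2 + 3 = 5.
A5 applies (level before this adjustment is 5 < 10, so +1): 5 + 1 = 6.
A6 applies (level before this adjustment is 6 < 11, so +1): 6 + 1 = 7.
Final offense level: 7.
Criminal history: 7 prior points → Category Low (3-9).
Level 7 falls in the 7-9 band.
Grid: Level 7-9 × Category Low = 450-750 days.

450-750 days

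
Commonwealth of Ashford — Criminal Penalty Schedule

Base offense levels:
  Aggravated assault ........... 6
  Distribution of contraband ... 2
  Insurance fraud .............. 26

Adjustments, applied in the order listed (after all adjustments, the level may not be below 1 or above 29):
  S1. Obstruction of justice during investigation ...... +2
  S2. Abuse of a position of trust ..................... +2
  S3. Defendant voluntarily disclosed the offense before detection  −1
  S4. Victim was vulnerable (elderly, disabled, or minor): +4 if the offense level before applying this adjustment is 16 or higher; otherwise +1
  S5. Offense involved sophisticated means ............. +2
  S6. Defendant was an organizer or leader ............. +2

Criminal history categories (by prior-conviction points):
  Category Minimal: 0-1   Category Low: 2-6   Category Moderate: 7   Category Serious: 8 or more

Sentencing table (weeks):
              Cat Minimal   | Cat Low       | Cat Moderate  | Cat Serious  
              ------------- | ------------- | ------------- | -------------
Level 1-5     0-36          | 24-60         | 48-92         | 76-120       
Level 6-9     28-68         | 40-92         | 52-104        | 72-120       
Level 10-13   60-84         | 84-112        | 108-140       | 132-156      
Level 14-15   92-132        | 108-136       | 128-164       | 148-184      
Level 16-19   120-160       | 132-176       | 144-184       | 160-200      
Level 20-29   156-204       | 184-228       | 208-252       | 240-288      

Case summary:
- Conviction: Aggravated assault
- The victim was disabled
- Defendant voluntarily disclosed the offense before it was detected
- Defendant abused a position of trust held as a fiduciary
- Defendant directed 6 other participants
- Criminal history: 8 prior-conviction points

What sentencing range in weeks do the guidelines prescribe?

Base offense level for aggravated assault: 6.
S2 applies: 6 + 2 = 8.
S3 applies: 8 − 1 = 7.
S4 applies (level before this adjustment is 7 < 16, so +1): 7 + 1 = 8.
S5 does not apply.
S6 applies: 8 + 2 = 10.
Final offense level: 10.
Criminal history: 8 prior points → Category Serious (8+).
Level 10 falls in the 10-13 band.
Grid: Level 10-13 × Category Serious = 132-156 weeks.

132-156 weeks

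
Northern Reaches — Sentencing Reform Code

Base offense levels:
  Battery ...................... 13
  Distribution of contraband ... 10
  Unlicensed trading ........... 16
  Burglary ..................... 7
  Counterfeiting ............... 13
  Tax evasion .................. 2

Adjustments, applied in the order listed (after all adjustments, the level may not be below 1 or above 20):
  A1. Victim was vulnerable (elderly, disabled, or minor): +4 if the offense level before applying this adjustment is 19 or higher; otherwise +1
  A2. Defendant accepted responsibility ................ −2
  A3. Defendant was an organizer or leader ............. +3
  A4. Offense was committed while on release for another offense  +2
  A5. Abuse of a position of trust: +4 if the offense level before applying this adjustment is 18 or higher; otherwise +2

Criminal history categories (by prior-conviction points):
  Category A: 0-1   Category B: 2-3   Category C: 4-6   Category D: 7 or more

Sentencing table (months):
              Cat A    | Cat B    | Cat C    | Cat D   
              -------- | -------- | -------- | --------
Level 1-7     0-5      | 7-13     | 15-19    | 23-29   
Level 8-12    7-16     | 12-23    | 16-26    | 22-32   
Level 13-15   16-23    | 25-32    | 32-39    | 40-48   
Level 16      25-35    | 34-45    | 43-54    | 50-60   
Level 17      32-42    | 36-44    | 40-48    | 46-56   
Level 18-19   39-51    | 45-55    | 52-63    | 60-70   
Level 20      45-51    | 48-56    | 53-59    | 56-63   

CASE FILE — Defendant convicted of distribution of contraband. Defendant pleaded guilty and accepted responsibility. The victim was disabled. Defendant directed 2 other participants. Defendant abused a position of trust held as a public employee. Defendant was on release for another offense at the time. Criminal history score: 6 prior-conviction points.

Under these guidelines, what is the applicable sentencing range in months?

Base offense level for distribution of contraband: 10.
A1 applies (level before this adjustment is 10 < 19, so +1): 10 + 1 = 11.
A2 applies: 11 − 2 = 9.
A3 applies: 9 + 3 = 12.
A4 applies: 12 + 2 = 14.
A5 applies (level before this adjustment is 14 < 18, so +2): 14 + 2 = 16.
Final offense level: 16.
Criminal history: 6 prior points → Category C (4-6).
Level 16 falls in the 16 band.
Grid: Level 16 × Category C = 43-54 months.

43-54 months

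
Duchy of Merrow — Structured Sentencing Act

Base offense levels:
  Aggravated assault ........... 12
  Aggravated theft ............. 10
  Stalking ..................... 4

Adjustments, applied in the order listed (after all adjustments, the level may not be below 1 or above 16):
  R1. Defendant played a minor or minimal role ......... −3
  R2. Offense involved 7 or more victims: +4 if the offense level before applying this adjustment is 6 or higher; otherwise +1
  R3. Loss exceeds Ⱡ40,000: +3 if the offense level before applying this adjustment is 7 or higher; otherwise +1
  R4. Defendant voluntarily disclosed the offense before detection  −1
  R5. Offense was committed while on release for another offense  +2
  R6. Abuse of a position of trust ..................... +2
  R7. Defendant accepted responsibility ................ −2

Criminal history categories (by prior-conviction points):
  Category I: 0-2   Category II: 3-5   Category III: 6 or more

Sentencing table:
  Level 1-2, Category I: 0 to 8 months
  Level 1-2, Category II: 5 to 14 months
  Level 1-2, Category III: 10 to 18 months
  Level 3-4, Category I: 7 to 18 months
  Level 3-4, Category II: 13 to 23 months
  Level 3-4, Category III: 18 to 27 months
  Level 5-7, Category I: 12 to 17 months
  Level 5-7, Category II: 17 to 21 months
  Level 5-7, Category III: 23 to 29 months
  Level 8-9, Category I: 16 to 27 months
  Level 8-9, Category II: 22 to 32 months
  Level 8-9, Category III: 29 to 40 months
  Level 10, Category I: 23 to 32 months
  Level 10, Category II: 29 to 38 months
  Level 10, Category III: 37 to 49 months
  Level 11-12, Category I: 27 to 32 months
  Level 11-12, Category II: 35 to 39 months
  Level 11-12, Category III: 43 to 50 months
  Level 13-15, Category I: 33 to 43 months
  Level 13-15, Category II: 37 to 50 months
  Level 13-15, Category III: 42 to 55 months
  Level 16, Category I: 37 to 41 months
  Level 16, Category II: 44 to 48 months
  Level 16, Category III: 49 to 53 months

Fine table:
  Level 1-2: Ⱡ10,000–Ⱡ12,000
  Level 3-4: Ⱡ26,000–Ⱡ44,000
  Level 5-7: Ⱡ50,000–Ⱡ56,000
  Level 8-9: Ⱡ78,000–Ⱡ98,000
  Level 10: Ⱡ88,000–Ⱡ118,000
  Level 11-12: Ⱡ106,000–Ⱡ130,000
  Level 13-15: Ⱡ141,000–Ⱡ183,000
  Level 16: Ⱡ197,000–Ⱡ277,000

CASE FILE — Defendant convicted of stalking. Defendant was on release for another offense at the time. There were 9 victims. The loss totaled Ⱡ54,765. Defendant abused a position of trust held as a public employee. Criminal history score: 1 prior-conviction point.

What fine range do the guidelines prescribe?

Ⱡ88,000–Ⱡ118,000

Base offense level for stalking: 4.
R2 applies (level before this adjustment is 4 < 6, so +1): 4 + 1 = 5.
R3 applies (level before this adjustment is 5 < 7, so +1): 5 + 1 = 6.
R5 applies: 6 + 2 = 8.
R6 applies: 8 + 2 = 10.
R7 does not apply.
Final offense level: 10.
Level 10 falls in the 10 band.
Fine table: Level 10 → Ⱡ88,000–Ⱡ118,000.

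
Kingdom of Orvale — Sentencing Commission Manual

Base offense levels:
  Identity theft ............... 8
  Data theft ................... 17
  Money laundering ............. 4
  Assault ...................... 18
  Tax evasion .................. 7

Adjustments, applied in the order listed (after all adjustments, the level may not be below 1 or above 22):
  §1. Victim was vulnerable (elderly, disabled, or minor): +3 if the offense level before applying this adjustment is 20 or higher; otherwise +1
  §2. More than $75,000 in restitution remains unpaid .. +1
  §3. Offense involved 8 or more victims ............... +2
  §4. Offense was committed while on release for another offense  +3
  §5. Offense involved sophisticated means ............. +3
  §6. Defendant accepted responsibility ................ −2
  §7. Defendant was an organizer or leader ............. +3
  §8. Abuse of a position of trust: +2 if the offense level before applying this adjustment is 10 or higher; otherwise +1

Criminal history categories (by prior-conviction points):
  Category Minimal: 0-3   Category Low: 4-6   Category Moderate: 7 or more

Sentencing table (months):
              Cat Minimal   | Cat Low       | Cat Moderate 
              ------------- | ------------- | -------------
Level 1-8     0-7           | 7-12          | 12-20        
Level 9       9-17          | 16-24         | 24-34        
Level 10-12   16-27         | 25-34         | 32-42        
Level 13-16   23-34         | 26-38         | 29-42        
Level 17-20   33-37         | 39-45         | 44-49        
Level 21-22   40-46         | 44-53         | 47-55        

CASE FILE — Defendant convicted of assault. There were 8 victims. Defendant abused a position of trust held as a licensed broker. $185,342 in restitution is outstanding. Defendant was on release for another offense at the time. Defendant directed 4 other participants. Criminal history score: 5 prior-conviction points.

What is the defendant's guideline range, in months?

44-53 months

Base offense level for assault: 18.
§2 applies: 18 + 1 = 19.
§3 applies: 19 + 2 = 21.
§4 applies: 21 + 3 = 24.
§6 does not apply.
§7 applies: 24 + 3 = 27.
§8 applies (level before this adjustment is 27 ≥ 10, so +2): 27 + 2 = 29.
Level 29 exceeds the maximum of 22; capped at 22.
Final offense level: 22.
Criminal history: 5 prior points → Category Low (4-6).
Level 22 falls in the 21-22 band.
Grid: Level 21-22 × Category Low = 44-53 months.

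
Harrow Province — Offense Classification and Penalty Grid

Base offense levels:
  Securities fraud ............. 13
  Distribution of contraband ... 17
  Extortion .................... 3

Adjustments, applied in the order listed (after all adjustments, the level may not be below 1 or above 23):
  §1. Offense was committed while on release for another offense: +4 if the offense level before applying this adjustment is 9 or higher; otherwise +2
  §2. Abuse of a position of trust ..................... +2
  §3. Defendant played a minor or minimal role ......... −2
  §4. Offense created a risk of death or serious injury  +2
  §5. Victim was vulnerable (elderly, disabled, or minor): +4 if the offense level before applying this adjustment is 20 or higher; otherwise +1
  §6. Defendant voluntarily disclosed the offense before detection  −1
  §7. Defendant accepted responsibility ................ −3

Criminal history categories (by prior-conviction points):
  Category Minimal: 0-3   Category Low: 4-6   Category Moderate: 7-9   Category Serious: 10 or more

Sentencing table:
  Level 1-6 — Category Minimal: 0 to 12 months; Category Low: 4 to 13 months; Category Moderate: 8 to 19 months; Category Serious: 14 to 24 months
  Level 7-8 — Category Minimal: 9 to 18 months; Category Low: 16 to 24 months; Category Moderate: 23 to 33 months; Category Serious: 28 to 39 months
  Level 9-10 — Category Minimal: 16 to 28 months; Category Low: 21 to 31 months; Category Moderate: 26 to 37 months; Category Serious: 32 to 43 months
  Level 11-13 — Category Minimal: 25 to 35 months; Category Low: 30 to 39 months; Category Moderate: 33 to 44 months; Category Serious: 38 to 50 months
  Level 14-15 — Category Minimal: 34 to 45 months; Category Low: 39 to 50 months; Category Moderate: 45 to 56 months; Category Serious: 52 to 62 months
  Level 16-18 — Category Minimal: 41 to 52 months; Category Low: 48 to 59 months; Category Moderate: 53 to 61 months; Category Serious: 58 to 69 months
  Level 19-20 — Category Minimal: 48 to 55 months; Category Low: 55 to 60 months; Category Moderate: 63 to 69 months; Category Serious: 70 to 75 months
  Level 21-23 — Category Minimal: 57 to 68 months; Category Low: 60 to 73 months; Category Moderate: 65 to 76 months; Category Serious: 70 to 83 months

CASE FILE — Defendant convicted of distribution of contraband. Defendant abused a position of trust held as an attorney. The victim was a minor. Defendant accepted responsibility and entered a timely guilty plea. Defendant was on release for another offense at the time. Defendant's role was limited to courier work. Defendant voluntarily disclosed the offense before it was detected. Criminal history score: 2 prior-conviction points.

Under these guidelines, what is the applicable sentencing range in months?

57-68 months

Base offense level for distribution of contraband: 17.
§1 applies (level before this adjustment is 17 ≥ 9, so +4): 17 + 4 = 21.
§2 applies: 21 + 2 = 23.
§3 applies: 23 − 2 = 21.
§5 applies (level before this adjustment is 21 ≥ 20, so +4): 21 + 4 = 25.
§6 applies: 25 − 1 = 24.
§7 applies: 24 − 3 = 21.
Final offense level: 21.
Criminal history: 2 prior points → Category Minimal (0-3).
Level 21 falls in the 21-23 band.
Grid: Level 21-23 × Category Minimal = 57-68 months.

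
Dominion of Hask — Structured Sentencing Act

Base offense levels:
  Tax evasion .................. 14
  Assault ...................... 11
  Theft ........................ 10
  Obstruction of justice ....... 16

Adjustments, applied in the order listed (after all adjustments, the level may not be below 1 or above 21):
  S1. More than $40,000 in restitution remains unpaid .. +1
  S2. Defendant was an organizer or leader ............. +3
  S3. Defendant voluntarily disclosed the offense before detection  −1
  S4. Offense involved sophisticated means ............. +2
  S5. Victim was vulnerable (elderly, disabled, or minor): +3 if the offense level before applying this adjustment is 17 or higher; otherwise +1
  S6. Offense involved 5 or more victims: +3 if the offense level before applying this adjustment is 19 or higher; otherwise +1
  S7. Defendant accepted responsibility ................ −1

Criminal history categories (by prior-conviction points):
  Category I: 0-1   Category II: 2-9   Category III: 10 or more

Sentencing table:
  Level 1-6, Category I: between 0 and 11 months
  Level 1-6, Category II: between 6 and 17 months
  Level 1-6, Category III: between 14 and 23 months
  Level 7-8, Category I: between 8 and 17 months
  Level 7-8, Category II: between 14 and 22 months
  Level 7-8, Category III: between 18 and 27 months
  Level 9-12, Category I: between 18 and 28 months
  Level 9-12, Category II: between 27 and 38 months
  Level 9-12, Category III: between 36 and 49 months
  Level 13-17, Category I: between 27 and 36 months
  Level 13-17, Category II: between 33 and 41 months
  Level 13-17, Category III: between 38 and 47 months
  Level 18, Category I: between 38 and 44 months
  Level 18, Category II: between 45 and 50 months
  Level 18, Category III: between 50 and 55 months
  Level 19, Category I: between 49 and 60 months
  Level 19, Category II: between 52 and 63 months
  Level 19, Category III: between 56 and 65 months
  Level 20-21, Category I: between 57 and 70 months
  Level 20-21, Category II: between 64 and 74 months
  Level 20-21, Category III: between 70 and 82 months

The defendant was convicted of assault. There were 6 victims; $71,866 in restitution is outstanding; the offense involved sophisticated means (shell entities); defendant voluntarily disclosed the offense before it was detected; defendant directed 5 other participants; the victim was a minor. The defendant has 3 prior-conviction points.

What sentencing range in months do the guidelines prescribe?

45-50 months

Base offense level for assault: 11.
S1 applies: 11 + 1 = 12.
S2 applies: 12 + 3 = 15.
S3 applies: 15 − 1 = 14.
S4 applies: 14 + 2 = 16.
S5 applies (level before this adjustment is 16 < 17, so +1): 16 + 1 = 17.
S6 applies (level before this adjustment is 17 < 19, so +1): 17 + 1 = 18.
S7 does not apply.
Final offense level: 18.
Criminal history: 3 prior points → Category II (2-9).
Level 18 falls in the 18 band.
Grid: Level 18 × Category II = 45-50 months.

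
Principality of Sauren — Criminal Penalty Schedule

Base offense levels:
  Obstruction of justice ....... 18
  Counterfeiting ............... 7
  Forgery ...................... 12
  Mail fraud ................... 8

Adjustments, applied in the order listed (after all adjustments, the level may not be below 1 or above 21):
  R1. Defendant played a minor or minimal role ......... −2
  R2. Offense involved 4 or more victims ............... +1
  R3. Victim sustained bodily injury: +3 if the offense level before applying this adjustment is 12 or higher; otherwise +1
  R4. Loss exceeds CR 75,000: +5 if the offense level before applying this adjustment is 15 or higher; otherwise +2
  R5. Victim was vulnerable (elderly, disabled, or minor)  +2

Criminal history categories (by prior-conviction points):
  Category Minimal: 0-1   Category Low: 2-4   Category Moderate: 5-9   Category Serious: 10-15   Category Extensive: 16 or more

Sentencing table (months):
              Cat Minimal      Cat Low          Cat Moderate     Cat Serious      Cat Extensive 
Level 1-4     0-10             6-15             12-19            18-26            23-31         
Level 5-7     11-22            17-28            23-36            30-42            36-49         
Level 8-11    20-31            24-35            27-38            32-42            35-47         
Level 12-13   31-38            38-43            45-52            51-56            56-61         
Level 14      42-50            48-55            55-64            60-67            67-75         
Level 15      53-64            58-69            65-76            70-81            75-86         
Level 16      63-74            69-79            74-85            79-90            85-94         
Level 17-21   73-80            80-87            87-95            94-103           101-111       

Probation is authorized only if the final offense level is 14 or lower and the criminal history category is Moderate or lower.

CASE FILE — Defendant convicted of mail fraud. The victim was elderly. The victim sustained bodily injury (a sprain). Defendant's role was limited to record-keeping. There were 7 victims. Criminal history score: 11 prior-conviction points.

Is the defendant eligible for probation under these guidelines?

Base offense level for mail fraud: 8.
R1 applies: 8 − 2 = 6.
R2 applies: 6 + 1 = 7.
R3 applies (level before this adjustment is 7 < 12, so +1): 7 + 1 = 8.
R4 does not apply.
R5 applies: 8 + 2 = 10.
Final offense level: 10.
Criminal history: 11 prior points → Category Serious (10-15).
Level 10 falls in the 8-11 band.
Grid: Level 8-11 × Category Serious = 32-42 months.
Probation check: level 10 ≤ 14 and category Serious > Moderate → not eligible.

No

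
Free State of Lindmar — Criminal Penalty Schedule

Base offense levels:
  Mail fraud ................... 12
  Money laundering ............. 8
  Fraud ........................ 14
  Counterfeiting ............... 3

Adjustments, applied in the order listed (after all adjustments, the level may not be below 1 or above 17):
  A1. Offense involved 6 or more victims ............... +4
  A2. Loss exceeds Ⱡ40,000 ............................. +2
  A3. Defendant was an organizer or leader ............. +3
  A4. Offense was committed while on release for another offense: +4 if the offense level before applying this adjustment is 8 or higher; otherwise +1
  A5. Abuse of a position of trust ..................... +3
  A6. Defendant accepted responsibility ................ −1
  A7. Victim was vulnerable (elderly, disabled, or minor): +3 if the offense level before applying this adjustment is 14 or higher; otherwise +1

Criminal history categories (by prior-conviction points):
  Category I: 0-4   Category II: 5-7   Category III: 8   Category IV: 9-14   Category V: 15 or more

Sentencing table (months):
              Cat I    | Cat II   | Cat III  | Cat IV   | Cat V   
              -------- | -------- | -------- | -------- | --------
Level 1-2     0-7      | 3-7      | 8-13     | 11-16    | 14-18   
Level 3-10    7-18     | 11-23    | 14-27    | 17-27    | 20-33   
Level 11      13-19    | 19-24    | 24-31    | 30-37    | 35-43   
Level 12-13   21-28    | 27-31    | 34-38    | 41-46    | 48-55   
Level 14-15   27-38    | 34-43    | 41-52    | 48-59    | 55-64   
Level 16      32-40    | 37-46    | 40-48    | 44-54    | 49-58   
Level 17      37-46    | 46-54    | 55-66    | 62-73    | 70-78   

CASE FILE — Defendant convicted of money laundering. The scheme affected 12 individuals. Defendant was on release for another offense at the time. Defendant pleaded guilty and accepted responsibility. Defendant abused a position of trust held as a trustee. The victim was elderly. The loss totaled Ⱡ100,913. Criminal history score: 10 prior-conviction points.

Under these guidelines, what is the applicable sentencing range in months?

Base offense level for money laundering: 8.
A1 applies: 8 + 4 = 12.
A2 applies: 12 + 2 = 14.
A4 applies (level before this adjustment is 14 ≥ 8, so +4): 14 + 4 = 18.
A5 applies: 18 + 3 = 21.
A6 applies: 21 − 1 = 20.
A7 applies (level before this adjustment is 20 ≥ 14, so +3): 20 + 3 = 23.
Level 23 exceeds the maximum of 17; capped at 17.
Final offense level: 17.
Criminal history: 10 prior points → Category IV (9-14).
Level 17 falls in the 17 band.
Grid: Level 17 × Category IV = 62-73 months.

62-73 months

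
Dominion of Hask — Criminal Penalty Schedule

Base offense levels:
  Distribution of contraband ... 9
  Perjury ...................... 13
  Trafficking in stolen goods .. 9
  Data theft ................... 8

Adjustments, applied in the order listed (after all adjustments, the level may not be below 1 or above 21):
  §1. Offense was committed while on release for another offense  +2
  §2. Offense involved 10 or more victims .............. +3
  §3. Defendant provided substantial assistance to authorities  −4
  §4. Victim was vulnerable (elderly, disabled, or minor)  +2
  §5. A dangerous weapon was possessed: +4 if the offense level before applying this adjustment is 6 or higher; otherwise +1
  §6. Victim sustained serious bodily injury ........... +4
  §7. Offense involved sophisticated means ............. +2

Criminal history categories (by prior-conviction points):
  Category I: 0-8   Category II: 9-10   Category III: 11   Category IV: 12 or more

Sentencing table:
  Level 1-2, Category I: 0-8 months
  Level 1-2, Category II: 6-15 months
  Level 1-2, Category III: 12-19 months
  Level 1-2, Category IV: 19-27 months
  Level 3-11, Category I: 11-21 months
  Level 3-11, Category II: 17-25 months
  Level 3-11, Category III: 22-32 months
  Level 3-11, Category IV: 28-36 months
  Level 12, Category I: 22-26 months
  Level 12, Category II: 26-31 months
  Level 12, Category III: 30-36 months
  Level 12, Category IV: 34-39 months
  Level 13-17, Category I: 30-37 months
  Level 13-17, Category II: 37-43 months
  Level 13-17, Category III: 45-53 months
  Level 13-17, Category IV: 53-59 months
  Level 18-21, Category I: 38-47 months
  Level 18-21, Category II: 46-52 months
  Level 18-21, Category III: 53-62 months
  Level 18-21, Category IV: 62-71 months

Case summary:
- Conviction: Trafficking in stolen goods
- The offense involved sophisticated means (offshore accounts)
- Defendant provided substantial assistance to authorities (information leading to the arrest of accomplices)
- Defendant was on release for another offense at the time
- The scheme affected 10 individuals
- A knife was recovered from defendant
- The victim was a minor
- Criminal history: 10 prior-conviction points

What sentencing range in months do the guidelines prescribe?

Base offense level for trafficking in stolen goods: 9.
§1 applies: 9 + 2 = 11.
§2 applies: 11 + 3 = 14.
§3 applies: 14 − 4 = 10.
§4 applies: 10 + 2 = 12.
§5 applies (level before this adjustment is 12 ≥ 6, so +4): 12 + 4 = 16.
§6 does not apply.
§7 applies: 16 + 2 = 18.
Final offense level: 18.
Criminal history: 10 prior points → Category II (9-10).
Level 18 falls in the 18-21 band.
Grid: Level 18-21 × Category II = 46-52 months.

46-52 months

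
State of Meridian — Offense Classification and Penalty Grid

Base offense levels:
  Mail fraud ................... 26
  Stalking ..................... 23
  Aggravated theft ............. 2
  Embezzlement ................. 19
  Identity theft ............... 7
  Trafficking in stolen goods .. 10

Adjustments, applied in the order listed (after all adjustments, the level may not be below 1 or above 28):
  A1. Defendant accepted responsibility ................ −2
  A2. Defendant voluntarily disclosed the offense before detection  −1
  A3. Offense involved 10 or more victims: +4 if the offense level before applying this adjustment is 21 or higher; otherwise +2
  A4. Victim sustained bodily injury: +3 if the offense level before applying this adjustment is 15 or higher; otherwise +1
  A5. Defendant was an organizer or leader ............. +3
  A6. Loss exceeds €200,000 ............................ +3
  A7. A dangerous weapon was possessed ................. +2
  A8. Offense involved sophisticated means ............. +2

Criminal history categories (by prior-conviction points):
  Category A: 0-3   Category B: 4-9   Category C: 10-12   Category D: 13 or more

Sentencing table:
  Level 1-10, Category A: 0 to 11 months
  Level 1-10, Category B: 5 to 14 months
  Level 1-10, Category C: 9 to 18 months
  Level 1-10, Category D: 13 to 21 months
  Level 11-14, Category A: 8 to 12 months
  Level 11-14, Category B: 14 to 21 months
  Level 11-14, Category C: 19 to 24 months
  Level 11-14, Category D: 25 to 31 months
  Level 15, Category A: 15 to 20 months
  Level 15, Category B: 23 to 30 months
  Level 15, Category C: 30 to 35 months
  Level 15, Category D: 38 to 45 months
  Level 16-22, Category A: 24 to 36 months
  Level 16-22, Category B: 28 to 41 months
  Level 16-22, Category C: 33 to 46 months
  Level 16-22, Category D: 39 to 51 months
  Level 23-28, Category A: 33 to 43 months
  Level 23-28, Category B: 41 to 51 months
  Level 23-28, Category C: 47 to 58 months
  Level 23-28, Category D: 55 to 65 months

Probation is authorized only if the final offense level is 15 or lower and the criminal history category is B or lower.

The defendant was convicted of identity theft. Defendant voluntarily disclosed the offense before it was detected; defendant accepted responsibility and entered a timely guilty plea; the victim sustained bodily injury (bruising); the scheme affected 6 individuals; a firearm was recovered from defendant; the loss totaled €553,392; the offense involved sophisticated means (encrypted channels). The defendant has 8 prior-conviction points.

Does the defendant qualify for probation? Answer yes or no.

Base offense level for identity theft: 7.
A1 applies: 7 − 2 = 5.
A2 applies: 5 − 1 = 4.
A4 applies (level before this adjustment is 4 < 15, so +1): 4 + 1 = 5.
A6 applies: 5 + 3 = 8.
A7 applies: 8 + 2 = 10.
A8 applies: 10 + 2 = 12.
Final offense level: 12.
Criminal history: 8 prior points → Category B (4-9).
Level 12 falls in the 11-14 band.
Grid: Level 11-14 × Category B = 14-21 months.
Probation check: level 12 ≤ 15 and category B ≤ B → eligible.

Yes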